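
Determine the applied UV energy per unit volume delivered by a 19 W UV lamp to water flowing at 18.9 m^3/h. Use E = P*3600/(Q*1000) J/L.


Energy delivered per hour = 19 W * 3600 s = 68400 J/h
Volume treated per hour = 18.9 m^3/h * 1000 = 18900 L/h
dose = 68400 / 18900 = 3.61905 J/L

3.61905 J/L


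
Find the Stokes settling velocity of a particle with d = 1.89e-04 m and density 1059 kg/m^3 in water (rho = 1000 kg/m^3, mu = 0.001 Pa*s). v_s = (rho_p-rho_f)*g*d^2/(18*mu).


Density difference: rho_p - rho_f = 1059 - 1000 = 59 kg/m^3
d^2 = (1.89e-04)^2 = 3.5721e-08 m^2
Numerator = (rho_p - rho_f) * g * d^2 = 59 * 9.81 * 3.5721e-08 = 2.0674958e-05
Denominator = 18 * mu = 18 * 0.001 = 0.018
v_s = 2.0674958e-05 / 0.018 = 0.00114861 m/s
Check: Re = rho_f * v_s * d / mu = 1000 * 0.00114861 * 1.89e-04 / 0.001 = 0.217 < 1, so Stokes' law applies.

0.00114861 m/s


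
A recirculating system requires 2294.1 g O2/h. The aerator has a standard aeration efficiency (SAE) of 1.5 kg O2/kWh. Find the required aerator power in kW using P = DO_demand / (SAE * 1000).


SAE in g O2/kWh = 1.5 * 1000 = 1500 g/kWh
P = DO_demand / SAE_g = 2294.1 / 1500 = 1.5294 kW

1.5294 kW


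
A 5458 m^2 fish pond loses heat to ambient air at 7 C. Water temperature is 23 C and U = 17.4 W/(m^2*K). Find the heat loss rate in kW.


Temperature difference dT = 23 - 7 = 16 K
Heat loss (W) = U * A * dT = 17.4 * 5458 * 16 = 1519507.2 W
Convert to kW: 1519507.2 / 1000 = 1519.5072 kW

1519.5072 kW


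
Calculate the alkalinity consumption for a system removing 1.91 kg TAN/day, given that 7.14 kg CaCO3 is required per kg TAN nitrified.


Alkalinity factor: 7.14 kg CaCO3 consumed per kg TAN nitrified
alk = 1.91 kg TAN * 7.14 = 13.6374 kg CaCO3/day

13.6374 kg CaCO3/day


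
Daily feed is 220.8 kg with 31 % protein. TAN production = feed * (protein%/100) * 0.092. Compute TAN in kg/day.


Protein in feed = 220.8 * 31/100 = 68.448 kg/day
TAN = protein * 0.092 = 68.448 * 0.092 = 6.297216 kg/day

6.297216 kg/day


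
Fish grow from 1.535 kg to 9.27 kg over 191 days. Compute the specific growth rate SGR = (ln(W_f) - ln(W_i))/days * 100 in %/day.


ln(W_f) = ln(9.27) = 2.2267834
ln(W_i) = ln(1.535) = 0.42853038
ln(W_f) - ln(W_i) = 2.2267834 - 0.42853038 = 1.798253
SGR = 1.798253 / 191 * 100 = 0.941494 %/day

0.941494 %/day


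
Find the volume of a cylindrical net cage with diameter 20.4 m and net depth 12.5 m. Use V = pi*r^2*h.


r = d/2 = 20.4/2 = 10.2 m
Base area = pi*r^2 = pi*10.2^2 = 326.8513 m^2
Volume = 326.8513 * 12.5 = 4085.64 m^3

4085.64 m^3


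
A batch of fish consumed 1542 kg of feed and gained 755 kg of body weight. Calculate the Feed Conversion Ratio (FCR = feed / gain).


FCR = feed consumed / weight gained
FCR = 1542 kg / 755 kg = 2.04238

2.04238


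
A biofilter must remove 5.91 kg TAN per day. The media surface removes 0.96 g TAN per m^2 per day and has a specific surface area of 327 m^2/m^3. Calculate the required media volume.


A = 5.91*1000 / 0.96 = 6156.25 m^2
V = 6156.25 / 327 = 18.8265

18.8265 m^3


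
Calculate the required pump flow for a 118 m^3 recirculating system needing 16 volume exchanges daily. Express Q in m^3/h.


Daily recirculation volume = 118 m^3 * 16 = 1888 m^3/day
Flow rate Q = daily volume / 24 h = 1888 / 24 = 78.6667 m^3/h

78.6667 m^3/h


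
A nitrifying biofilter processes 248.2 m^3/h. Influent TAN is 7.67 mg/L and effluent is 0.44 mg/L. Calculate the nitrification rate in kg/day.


Concentration drop: TAN_in - TAN_out = 7.67 - 0.44 = 7.23 mg/L
Hourly TAN removed = Q * dTAN = 248.2 m^3/h * 7.23 mg/L = 1794.486 g/h  (m^3/h * mg/L = g/h)
Daily TAN removed = 1794.486 * 24 = 43067.664 g/day
Convert to kg/day: 43067.664 / 1000 = 43.067664 kg/day

43.067664 kg/day


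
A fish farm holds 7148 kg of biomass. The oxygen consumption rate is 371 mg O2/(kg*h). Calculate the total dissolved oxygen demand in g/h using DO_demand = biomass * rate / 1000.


Total O2 consumption (mg/h) = 7148 kg * 371 mg/(kg*h) = 2651908 mg/h
Convert to g/h: 2651908 / 1000 = 2651.908 g/h

2651.908 g/h


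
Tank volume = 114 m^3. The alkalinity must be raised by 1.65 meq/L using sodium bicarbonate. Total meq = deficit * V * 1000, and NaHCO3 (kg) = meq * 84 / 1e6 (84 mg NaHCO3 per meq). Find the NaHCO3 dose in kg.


Tank volume in L = 114 m^3 * 1000 = 114000 L
Total meq required = 1.65 meq/L * 114000 L = 188100 meq
NaHCO3 mass = 188100 meq * 84 mg/meq / 1e6 = 15.8004 kg

15.8004 kg


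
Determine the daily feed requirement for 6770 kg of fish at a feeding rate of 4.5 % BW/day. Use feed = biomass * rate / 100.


Feeding rate fraction = 4.5% / 100 = 0.045
Daily feed = 6770 kg * 0.045 = 304.65 kg/day

304.65 kg/day


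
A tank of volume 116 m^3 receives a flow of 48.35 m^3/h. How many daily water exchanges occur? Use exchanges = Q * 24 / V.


Daily flow volume = 48.35 m^3/h * 24 h = 1160.4 m^3/day
Exchanges = daily flow / tank volume = 1160.4 / 116 = 10.0034 exchanges/day

10.0034 exchanges/day


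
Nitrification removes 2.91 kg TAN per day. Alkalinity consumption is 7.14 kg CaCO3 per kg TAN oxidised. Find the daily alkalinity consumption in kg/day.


Alkalinity factor: 7.14 kg CaCO3 consumed per kg TAN nitrified
alk = 2.91 kg TAN * 7.14 = 20.7774 kg CaCO3/day

20.7774 kg CaCO3/day


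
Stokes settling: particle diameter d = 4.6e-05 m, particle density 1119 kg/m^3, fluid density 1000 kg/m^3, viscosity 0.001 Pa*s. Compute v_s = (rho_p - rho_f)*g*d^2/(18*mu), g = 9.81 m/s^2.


Density difference: rho_p - rho_f = 1119 - 1000 = 119 kg/m^3
d^2 = (4.6e-05)^2 = 2.116e-09 m^2
Numerator = (rho_p - rho_f) * g * d^2 = 119 * 9.81 * 2.116e-09 = 2.4701972e-06
Denominator = 18 * mu = 18 * 0.001 = 0.018
v_s = 2.4701972e-06 / 0.018 = 1.37233e-04 m/s
Check: Re = rho_f * v_s * d / mu = 1000 * 1.37233e-04 * 4.6e-05 / 0.001 = 0.00631 < 1, so Stokes' law applies.

1.37233e-04 m/s


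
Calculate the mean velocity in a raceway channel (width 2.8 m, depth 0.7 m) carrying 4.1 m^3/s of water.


Cross-sectional area = W * d = 2.8 * 0.7 = 1.96 m^2
Velocity = Q / A = 4.1 / 1.96 = 2.09184 m/s

2.09184 m/s


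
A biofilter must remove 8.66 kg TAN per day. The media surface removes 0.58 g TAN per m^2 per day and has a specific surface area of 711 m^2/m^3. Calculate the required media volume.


A = 8.66*1000 / 0.58 = 14931.034 m^2
V = 14931.034 / 711 = 21

21 m^3


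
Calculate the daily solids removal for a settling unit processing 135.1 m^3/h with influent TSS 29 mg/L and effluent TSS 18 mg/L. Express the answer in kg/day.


Concentration drop: TSS_in - TSS_out = 29 - 18 = 11 mg/L
Hourly solids removed = Q * dTSS = 135.1 m^3/h * 11 mg/L = 1486.1 g/h  (m^3/h * mg/L = g/h)
Daily solids removed = 1486.1 * 24 = 35666.4 g/day
Convert g to kg: 35666.4 / 1000 = 35.6664 kg/day

35.6664 kg/day


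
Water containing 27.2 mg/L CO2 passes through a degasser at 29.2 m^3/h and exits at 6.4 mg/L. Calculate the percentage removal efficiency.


CO2_out / CO2_in = 6.4 / 27.2 = 0.23529412
Fraction remaining = 0.23529412
efficiency = (1 - 0.23529412) * 100 = 76.4706 %

76.4706 %


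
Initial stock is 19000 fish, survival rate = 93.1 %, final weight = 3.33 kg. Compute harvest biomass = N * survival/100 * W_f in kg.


Survivors = 19000 * 93.1/100 = 17689 fish
Harvest biomass = survivors * W_f = 17689 * 3.33 = 58904.37 kg

58904.37 kg


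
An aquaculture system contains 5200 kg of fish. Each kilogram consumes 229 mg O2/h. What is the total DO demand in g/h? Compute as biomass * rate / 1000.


Total O2 consumption (mg/h) = 5200 kg * 229 mg/(kg*h) = 1190800 mg/h
Convert to g/h: 1190800 / 1000 = 1190.8 g/h

1190.8 g/h


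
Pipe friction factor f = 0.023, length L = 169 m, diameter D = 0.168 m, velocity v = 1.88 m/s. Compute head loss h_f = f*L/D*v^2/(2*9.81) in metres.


v^2 = 1.88^2 = 3.5344 m^2/s^2
L/D = 169/0.168 = 1005.9524
h_f = f*(L/D)*v^2/(2g) = 0.023 * 1005.9524 * 3.5344 / 19.62 = 4.16794 m

4.16794 m


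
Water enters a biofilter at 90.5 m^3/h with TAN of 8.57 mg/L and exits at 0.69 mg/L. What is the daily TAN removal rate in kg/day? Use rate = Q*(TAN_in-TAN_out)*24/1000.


Concentration drop: TAN_in - TAN_out = 8.57 - 0.69 = 7.88 mg/L
Hourly TAN removed = Q * dTAN = 90.5 m^3/h * 7.88 mg/L = 713.14 g/h  (m^3/h * mg/L = g/h)
Daily TAN removed = 713.14 * 24 = 17115.36 g/day
Convert to kg/day: 17115.36 / 1000 = 17.11536 kg/day

17.11536 kg/day


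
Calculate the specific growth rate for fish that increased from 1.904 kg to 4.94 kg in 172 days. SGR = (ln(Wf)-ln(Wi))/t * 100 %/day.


ln(W_f) = ln(4.94) = 1.5973653
ln(W_i) = ln(1.904) = 0.64395694
ln(W_f) - ln(W_i) = 1.5973653 - 0.64395694 = 0.95340836
SGR = 0.95340836 / 172 * 100 = 0.554307 %/day

0.554307 %/day


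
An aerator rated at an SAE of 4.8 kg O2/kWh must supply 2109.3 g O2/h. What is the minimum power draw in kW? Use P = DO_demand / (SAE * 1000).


SAE in g O2/kWh = 4.8 * 1000 = 4800 g/kWh
P = DO_demand / SAE_g = 2109.3 / 4800 = 0.439438 kW

0.439438 kW


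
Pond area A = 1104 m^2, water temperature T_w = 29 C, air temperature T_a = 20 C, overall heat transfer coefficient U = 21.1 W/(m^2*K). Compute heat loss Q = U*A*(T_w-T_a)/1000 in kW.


Temperature difference dT = 29 - 20 = 9 K
Heat loss (W) = U * A * dT = 21.1 * 1104 * 9 = 209649.6 W
Convert to kW: 209649.6 / 1000 = 209.6496 kW

209.6496 kW


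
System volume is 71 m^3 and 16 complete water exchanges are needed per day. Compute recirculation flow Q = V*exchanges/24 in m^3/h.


Daily recirculation volume = 71 m^3 * 16 = 1136 m^3/day
Flow rate Q = daily volume / 24 h = 1136 / 24 = 47.3333 m^3/h

47.3333 m^3/h


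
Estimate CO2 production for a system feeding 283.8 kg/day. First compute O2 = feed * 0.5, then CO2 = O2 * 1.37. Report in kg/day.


O2 = 283.8 * 0.5 = 141.9
CO2 = 141.9 * 1.37 = 194.403

194.403 kg/day


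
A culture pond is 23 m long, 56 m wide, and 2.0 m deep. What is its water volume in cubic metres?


Base area = L * W = 23 * 56 = 1288 m^2
Volume = area * depth = 1288 * 2.0 = 2576 m^3

2576 m^3


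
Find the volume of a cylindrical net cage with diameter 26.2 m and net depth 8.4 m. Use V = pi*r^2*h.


r = d/2 = 26.2/2 = 13.1 m
Base area = pi*r^2 = pi*13.1^2 = 539.12872 m^2
Volume = 539.12872 * 8.4 = 4528.68 m^3

4528.68 m^3


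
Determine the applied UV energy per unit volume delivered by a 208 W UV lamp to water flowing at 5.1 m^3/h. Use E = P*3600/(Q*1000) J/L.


Energy delivered per hour = 208 W * 3600 s = 748800 J/h
Volume treated per hour = 5.1 m^3/h * 1000 = 5100 L/h
dose = 748800 / 5100 = 146.824 J/L

146.824 J/L


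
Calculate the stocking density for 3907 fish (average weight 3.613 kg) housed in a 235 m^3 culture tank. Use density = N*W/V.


Total biomass = 3907 fish * 3.613 kg = 14115.991 kg
Density = total biomass / volume = 14115.991 / 235 = 60.068 kg/m^3

60.068 kg/m^3


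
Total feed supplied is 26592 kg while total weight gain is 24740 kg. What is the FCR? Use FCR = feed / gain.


FCR = feed consumed / weight gained
FCR = 26592 kg / 24740 kg = 1.07486

1.07486


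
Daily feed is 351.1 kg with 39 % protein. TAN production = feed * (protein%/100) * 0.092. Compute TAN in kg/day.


Protein in feed = 351.1 * 39/100 = 136.929 kg/day
TAN = protein * 0.092 = 136.929 * 0.092 = 12.597468 kg/day

12.597468 kg/day


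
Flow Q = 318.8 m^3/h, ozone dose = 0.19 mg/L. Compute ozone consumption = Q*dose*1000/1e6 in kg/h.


O3 demand (mg/h) = Q * dose * 1000 = 318.8 * 0.19 * 1000 = 60572 mg/h
Convert mg to kg: 60572 / 1e6 = 0.060572 kg/h

0.060572 kg/h


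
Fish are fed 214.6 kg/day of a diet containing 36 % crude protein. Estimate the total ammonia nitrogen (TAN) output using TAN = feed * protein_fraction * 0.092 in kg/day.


Protein in feed = 214.6 * 36/100 = 77.256 kg/day
TAN = protein * 0.092 = 77.256 * 0.092 = 7.107552 kg/day

7.107552 kg/day


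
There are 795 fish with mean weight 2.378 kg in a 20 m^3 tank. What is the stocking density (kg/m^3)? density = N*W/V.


Total biomass = 795 fish * 2.378 kg = 1890.51 kg
Density = total biomass / volume = 1890.51 / 20 = 94.5255 kg/m^3

94.5255 kg/m^3


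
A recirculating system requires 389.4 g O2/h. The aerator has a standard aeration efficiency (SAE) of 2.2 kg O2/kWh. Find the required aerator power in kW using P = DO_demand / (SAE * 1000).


SAE in g O2/kWh = 2.2 * 1000 = 2200 g/kWh
P = DO_demand / SAE_g = 389.4 / 2200 = 0.177 kW

0.177 kW


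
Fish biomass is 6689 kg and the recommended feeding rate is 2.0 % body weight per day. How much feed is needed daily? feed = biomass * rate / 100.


Feeding rate fraction = 2.0% / 100 = 0.02
Daily feed = 6689 kg * 0.02 = 133.78 kg/day

133.78 kg/day


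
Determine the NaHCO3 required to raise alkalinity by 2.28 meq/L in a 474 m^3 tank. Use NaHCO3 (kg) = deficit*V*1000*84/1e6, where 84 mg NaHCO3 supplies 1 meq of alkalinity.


Tank volume in L = 474 m^3 * 1000 = 474000 L
Total meq required = 2.28 meq/L * 474000 L = 1080720 meq
NaHCO3 mass = 1080720 meq * 84 mg/meq / 1e6 = 90.7805 kg

90.7805 kg


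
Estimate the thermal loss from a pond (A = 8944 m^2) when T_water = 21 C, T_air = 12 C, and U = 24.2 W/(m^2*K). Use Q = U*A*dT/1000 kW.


Temperature difference dT = 21 - 12 = 9 K
Heat loss (W) = U * A * dT = 24.2 * 8944 * 9 = 1948003.2 W
Convert to kW: 1948003.2 / 1000 = 1948.0032 kW

1948.0032 kW


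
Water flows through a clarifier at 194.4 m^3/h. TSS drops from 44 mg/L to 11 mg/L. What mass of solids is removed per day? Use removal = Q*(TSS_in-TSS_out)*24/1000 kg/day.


Concentration drop: TSS_in - TSS_out = 44 - 11 = 33 mg/L
Hourly solids removed = Q * dTSS = 194.4 m^3/h * 33 mg/L = 6415.2 g/h  (m^3/h * mg/L = g/h)
Daily solids removed = 6415.2 * 24 = 153964.8 g/day
Convert g to kg: 153964.8 / 1000 = 153.9648 kg/day

153.9648 kg/day


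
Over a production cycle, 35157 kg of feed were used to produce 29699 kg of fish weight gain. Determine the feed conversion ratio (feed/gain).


FCR = feed consumed / weight gained
FCR = 35157 kg / 29699 kg = 1.18378

1.18378


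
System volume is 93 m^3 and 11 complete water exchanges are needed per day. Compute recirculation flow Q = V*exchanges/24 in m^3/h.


Daily recirculation volume = 93 m^3 * 11 = 1023 m^3/day
Flow rate Q = daily volume / 24 h = 1023 / 24 = 42.625 m^3/h

42.625 m^3/h


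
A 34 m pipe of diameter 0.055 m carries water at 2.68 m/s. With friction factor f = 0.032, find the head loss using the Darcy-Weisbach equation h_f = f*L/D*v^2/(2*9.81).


v^2 = 2.68^2 = 7.1824 m^2/s^2
L/D = 34/0.055 = 618.18182
h_f = f*(L/D)*v^2/(2g) = 0.032 * 618.18182 * 7.1824 / 19.62 = 7.24164 m

7.24164 m


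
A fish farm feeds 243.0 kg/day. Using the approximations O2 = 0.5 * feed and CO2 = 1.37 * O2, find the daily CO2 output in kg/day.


O2 = 243.0 * 0.5 = 121.5
CO2 = 121.5 * 1.37 = 166.455

166.455 kg/day


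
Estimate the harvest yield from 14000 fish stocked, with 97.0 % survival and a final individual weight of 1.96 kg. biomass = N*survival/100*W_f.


Survivors = 14000 * 97.0/100 = 13580 fish
Harvest biomass = survivors * W_f = 13580 * 1.96 = 26616.8 kg

26616.8 kg


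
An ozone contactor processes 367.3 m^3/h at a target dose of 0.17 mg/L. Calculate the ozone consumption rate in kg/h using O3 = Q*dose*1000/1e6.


O3 demand (mg/h) = Q * dose * 1000 = 367.3 * 0.17 * 1000 = 62441 mg/h
Convert mg to kg: 62441 / 1e6 = 0.062441 kg/h

0.062441 kg/h


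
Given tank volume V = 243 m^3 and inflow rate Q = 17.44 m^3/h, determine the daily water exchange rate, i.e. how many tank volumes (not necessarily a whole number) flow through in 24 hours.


Daily flow volume = 17.44 m^3/h * 24 h = 418.56 m^3/day
Exchanges = daily flow / tank volume = 418.56 / 243 = 1.72247 exchanges/day

1.72247 exchanges/day


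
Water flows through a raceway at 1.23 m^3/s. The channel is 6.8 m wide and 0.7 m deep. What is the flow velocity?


Cross-sectional area = W * d = 6.8 * 0.7 = 4.76 m^2
Velocity = Q / A = 1.23 / 4.76 = 0.258403 m/s

0.258403 m/s


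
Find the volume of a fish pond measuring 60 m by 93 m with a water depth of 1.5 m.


Base area = L * W = 60 * 93 = 5580 m^2
Volume = area * depth = 5580 * 1.5 = 8370 m^3

8370 m^3


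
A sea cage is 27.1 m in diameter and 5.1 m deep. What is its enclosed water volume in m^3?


r = d/2 = 27.1/2 = 13.55 m
Base area = pi*r^2 = pi*13.55^2 = 576.80427 m^2
Volume = 576.80427 * 5.1 = 2941.7 m^3

2941.7 m^3


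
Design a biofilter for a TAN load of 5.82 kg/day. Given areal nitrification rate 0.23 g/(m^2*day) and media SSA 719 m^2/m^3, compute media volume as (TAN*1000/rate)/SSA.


A = 5.82*1000 / 0.23 = 25304.348 m^2
V = 25304.348 / 719 = 35.1938

35.1938 m^3


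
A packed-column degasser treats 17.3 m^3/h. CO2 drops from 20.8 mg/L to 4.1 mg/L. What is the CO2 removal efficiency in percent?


CO2_out / CO2_in = 4.1 / 20.8 = 0.19711538
Fraction remaining = 0.19711538
efficiency = (1 - 0.19711538) * 100 = 80.2885 %

80.2885 %


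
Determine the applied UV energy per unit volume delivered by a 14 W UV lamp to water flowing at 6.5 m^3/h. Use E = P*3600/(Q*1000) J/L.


Energy delivered per hour = 14 W * 3600 s = 50400 J/h
Volume treated per hour = 6.5 m^3/h * 1000 = 6500 L/h
dose = 50400 / 6500 = 7.75385 J/L

7.75385 J/L


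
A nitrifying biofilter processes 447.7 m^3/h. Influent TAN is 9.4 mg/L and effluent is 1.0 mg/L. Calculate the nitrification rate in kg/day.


Concentration drop: TAN_in - TAN_out = 9.4 - 1.0 = 8.4 mg/L
Hourly TAN removed = Q * dTAN = 447.7 m^3/h * 8.4 mg/L = 3760.68 g/h  (m^3/h * mg/L = g/h)
Daily TAN removed = 3760.68 * 24 = 90256.32 g/day
Convert to kg/day: 90256.32 / 1000 = 90.25632 kg/day

90.25632 kg/day


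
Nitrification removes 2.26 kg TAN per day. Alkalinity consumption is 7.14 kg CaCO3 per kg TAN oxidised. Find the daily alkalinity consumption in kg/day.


Alkalinity factor: 7.14 kg CaCO3 consumed per kg TAN nitrified
alk = 2.26 kg TAN * 7.14 = 16.1364 kg CaCO3/day

16.1364 kg CaCO3/day


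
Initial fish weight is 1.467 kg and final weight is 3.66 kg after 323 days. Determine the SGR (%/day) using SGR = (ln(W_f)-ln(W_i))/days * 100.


ln(W_f) = ln(3.66) = 1.2974631
ln(W_i) = ln(1.467) = 0.3832195
ln(W_f) - ln(W_i) = 1.2974631 - 0.3832195 = 0.9142436
SGR = 0.9142436 / 323 * 100 = 0.283048 %/day

0.283048 %/day


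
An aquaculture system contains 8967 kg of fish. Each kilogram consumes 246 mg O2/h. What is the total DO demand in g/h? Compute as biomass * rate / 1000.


Total O2 consumption (mg/h) = 8967 kg * 246 mg/(kg*h) = 2205882 mg/h
Convert to g/h: 2205882 / 1000 = 2205.882 g/h

2205.882 g/h


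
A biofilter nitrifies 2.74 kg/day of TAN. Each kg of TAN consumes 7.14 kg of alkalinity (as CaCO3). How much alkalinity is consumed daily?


Alkalinity factor: 7.14 kg CaCO3 consumed per kg TAN nitrified
alk = 2.74 kg TAN * 7.14 = 19.5636 kg CaCO3/day

19.5636 kg CaCO3/day


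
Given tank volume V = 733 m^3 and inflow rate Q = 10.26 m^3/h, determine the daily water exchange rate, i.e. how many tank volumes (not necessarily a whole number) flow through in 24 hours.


Daily flow volume = 10.26 m^3/h * 24 h = 246.24 m^3/day
Exchanges = daily flow / tank volume = 246.24 / 733 = 0.335935 exchanges/day

0.335935 exchanges/day


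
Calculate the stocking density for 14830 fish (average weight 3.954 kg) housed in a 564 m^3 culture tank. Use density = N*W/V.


Total biomass = 14830 fish * 3.954 kg = 58637.82 kg
Density = total biomass / volume = 58637.82 / 564 = 103.968 kg/m^3

103.968 kg/m^3


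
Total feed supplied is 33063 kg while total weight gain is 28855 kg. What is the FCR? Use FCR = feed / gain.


FCR = feed consumed / weight gained
FCR = 33063 kg / 28855 kg = 1.14583

1.14583


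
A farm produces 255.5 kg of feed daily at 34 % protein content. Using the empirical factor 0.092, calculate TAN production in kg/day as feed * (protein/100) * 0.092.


Protein in feed = 255.5 * 34/100 = 86.87 kg/day
TAN = protein * 0.092 = 86.87 * 0.092 = 7.99204 kg/day

7.99204 kg/day


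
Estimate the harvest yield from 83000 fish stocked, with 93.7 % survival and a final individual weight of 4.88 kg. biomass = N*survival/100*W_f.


Survivors = 83000 * 93.7/100 = 77771 fish
Harvest biomass = survivors * W_f = 77771 * 4.88 = 379522.48 kg

379522.48 kg


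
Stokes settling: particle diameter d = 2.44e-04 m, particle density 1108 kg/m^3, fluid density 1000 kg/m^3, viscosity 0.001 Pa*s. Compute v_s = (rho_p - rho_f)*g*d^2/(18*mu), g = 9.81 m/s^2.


Density difference: rho_p - rho_f = 1108 - 1000 = 108 kg/m^3
d^2 = (2.44e-04)^2 = 5.9536e-08 m^2
Numerator = (rho_p - rho_f) * g * d^2 = 108 * 9.81 * 5.9536e-08 = 6.3077201e-05
Denominator = 18 * mu = 18 * 0.001 = 0.018
v_s = 6.3077201e-05 / 0.018 = 0.00350429 m/s
Check: Re = rho_f * v_s * d / mu = 1000 * 0.00350429 * 2.44e-04 / 0.001 = 0.855 < 1, so Stokes' law applies.

0.00350429 m/s


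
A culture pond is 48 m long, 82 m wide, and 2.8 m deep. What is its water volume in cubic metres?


Base area = L * W = 48 * 82 = 3936 m^2
Volume = area * depth = 3936 * 2.8 = 11020.8 m^3

11020.8 m^3


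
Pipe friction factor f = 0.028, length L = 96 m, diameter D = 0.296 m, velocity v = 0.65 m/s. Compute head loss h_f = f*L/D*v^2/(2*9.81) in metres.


v^2 = 0.65^2 = 0.4225 m^2/s^2
L/D = 96/0.296 = 324.32432
h_f = f*(L/D)*v^2/(2g) = 0.028 * 324.32432 * 0.4225 / 19.62 = 0.195553 m

0.195553 m


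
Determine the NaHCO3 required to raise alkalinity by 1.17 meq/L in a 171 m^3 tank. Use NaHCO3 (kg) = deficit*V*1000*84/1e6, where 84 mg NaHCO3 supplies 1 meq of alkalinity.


Tank volume in L = 171 m^3 * 1000 = 171000 L
Total meq required = 1.17 meq/L * 171000 L = 200070 meq
NaHCO3 mass = 200070 meq * 84 mg/meq / 1e6 = 16.8059 kg

16.8059 kg


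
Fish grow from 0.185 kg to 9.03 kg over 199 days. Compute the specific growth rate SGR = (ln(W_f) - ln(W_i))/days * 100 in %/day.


ln(W_f) = ln(9.03) = 2.2005524
ln(W_i) = ln(0.185) = -1.6873995
ln(W_f) - ln(W_i) = 2.2005524 - -1.6873995 = 3.8879519
SGR = 3.8879519 / 199 * 100 = 1.95374 %/day

1.95374 %/day


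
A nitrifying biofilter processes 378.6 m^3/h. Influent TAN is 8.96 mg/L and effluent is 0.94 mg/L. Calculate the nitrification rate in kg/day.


Concentration drop: TAN_in - TAN_out = 8.96 - 0.94 = 8.02 mg/L
Hourly TAN removed = Q * dTAN = 378.6 m^3/h * 8.02 mg/L = 3036.372 g/h  (m^3/h * mg/L = g/h)
Daily TAN removed = 3036.372 * 24 = 72872.928 g/day
Convert to kg/day: 72872.928 / 1000 = 72.872928 kg/day

72.872928 kg/day


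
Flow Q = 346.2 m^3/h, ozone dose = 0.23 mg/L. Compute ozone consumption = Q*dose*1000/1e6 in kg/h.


O3 demand (mg/h) = Q * dose * 1000 = 346.2 * 0.23 * 1000 = 79626 mg/h
Convert mg to kg: 79626 / 1e6 = 0.079626 kg/h

0.079626 kg/h


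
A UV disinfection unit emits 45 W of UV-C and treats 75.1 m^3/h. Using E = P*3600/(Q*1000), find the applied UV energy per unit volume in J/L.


Energy delivered per hour = 45 W * 3600 s = 162000 J/h
Volume treated per hour = 75.1 m^3/h * 1000 = 75100 L/h
dose = 162000 / 75100 = 2.15712 J/L

2.15712 J/L


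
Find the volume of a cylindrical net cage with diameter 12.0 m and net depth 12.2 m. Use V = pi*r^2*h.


r = d/2 = 12.0/2 = 6 m
Base area = pi*r^2 = pi*6^2 = 113.09734 m^2
Volume = 113.09734 * 12.2 = 1379.79 m^3

1379.79 m^3


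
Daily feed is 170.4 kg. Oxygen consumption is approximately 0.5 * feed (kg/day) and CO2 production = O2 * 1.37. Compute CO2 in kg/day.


O2 = 170.4 * 0.5 = 85.2
CO2 = 85.2 * 1.37 = 116.724

116.724 kg/day


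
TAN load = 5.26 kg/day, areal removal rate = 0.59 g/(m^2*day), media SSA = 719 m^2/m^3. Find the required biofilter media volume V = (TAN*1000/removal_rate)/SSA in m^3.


A = 5.26*1000 / 0.59 = 8915.2542 m^2
V = 8915.2542 / 719 = 12.3995

12.3995 m^3


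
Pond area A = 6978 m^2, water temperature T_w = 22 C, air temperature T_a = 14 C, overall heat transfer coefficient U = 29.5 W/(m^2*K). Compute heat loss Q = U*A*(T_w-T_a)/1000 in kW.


Temperature difference dT = 22 - 14 = 8 K
Heat loss (W) = U * A * dT = 29.5 * 6978 * 8 = 1646808 W
Convert to kW: 1646808 / 1000 = 1646.808 kW

1646.808 kW


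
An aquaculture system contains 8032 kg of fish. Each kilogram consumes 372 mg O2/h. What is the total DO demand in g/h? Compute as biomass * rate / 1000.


Total O2 consumption (mg/h) = 8032 kg * 372 mg/(kg*h) = 2987904 mg/h
Convert to g/h: 2987904 / 1000 = 2987.904 g/h

2987.904 g/h


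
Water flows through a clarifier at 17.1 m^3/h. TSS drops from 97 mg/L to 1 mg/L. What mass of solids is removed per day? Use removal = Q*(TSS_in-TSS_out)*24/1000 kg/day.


Concentration drop: TSS_in - TSS_out = 97 - 1 = 96 mg/L
Hourly solids removed = Q * dTSS = 17.1 m^3/h * 96 mg/L = 1641.6 g/h  (m^3/h * mg/L = g/h)
Daily solids removed = 1641.6 * 24 = 39398.4 g/day
Convert g to kg: 39398.4 / 1000 = 39.3984 kg/day

39.3984 kg/day


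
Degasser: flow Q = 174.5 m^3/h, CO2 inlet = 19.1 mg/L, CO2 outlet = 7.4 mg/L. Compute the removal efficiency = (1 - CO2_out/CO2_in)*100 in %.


CO2_out / CO2_in = 7.4 / 19.1 = 0.38743455
Fraction remaining = 0.38743455
efficiency = (1 - 0.38743455) * 100 = 61.2565 %

61.2565 %


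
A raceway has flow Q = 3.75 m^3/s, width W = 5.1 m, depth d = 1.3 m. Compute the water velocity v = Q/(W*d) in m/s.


Cross-sectional area = W * d = 5.1 * 1.3 = 6.63 m^2
Velocity = Q / A = 3.75 / 6.63 = 0.565611 m/s

0.565611 m/s


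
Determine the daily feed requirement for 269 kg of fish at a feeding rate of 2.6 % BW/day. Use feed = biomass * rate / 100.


Feeding rate fraction = 2.6% / 100 = 0.026
Daily feed = 269 kg * 0.026 = 6.994 kg/day

6.994 kg/day


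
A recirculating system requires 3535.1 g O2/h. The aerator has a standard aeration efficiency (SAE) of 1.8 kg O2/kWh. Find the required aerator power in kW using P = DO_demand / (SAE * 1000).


SAE in g O2/kWh = 1.8 * 1000 = 1800 g/kWh
P = DO_demand / SAE_g = 3535.1 / 1800 = 1.96394 kW

1.96394 kW


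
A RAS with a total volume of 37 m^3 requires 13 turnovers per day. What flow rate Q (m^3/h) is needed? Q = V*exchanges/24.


Daily recirculation volume = 37 m^3 * 13 = 481 m^3/day
Flow rate Q = daily volume / 24 h = 481 / 24 = 20.0417 m^3/h

20.0417 m^3/h


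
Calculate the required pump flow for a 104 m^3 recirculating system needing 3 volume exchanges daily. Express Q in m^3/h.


Daily recirculation volume = 104 m^3 * 3 = 312 m^3/day
Flow rate Q = daily volume / 24 h = 312 / 24 = 13 m^3/h

13 m^3/h


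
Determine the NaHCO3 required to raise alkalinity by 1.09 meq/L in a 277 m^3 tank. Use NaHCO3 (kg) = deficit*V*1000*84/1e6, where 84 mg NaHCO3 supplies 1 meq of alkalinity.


Tank volume in L = 277 m^3 * 1000 = 277000 L
Total meq required = 1.09 meq/L * 277000 L = 301930 meq
NaHCO3 mass = 301930 meq * 84 mg/meq / 1e6 = 25.3621 kg

25.3621 kg


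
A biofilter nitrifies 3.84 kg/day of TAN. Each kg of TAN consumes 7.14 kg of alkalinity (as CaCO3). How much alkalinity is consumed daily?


Alkalinity factor: 7.14 kg CaCO3 consumed per kg TAN nitrified
alk = 3.84 kg TAN * 7.14 = 27.4176 kg CaCO3/day

27.4176 kg CaCO3/day


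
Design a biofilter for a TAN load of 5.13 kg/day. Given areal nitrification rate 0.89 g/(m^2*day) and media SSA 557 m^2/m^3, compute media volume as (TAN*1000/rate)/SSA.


A = 5.13*1000 / 0.89 = 5764.0449 m^2
V = 5764.0449 / 557 = 10.3484

10.3484 m^3


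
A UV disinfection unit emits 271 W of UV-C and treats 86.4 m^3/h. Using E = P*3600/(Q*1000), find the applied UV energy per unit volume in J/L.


Energy delivered per hour = 271 W * 3600 s = 975600 J/h
Volume treated per hour = 86.4 m^3/h * 1000 = 86400 L/h
dose = 975600 / 86400 = 11.2917 J/L

11.2917 J/L


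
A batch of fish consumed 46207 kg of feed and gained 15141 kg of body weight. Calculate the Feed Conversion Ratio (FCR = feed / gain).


FCR = feed consumed / weight gained
FCR = 46207 kg / 15141 kg = 3.05178

3.05178


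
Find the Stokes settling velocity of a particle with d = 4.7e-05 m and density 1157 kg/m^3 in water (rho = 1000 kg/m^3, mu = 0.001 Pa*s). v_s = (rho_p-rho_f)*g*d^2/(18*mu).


Density difference: rho_p - rho_f = 1157 - 1000 = 157 kg/m^3
d^2 = (4.7e-05)^2 = 2.209e-09 m^2
Numerator = (rho_p - rho_f) * g * d^2 = 157 * 9.81 * 2.209e-09 = 3.4022355e-06
Denominator = 18 * mu = 18 * 0.001 = 0.018
v_s = 3.4022355e-06 / 0.018 = 1.89013e-04 m/s
Check: Re = rho_f * v_s * d / mu = 1000 * 1.89013e-04 * 4.7e-05 / 0.001 = 0.00888 < 1, so Stokes' law applies.

1.89013e-04 m/s


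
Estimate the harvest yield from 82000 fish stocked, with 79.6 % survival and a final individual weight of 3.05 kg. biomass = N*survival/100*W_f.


Survivors = 82000 * 79.6/100 = 65272 fish
Harvest biomass = survivors * W_f = 65272 * 3.05 = 199079.6 kg

199079.6 kg


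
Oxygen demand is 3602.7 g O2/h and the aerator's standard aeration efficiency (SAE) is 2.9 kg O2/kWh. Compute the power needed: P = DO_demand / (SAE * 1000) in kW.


SAE in g O2/kWh = 2.9 * 1000 = 2900 g/kWh
P = DO_demand / SAE_g = 3602.7 / 2900 = 1.24231 kW

1.24231 kW


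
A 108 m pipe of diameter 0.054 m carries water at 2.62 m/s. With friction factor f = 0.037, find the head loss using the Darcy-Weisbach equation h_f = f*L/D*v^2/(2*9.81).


v^2 = 2.62^2 = 6.8644 m^2/s^2
L/D = 108/0.054 = 2000
h_f = f*(L/D)*v^2/(2g) = 0.037 * 2000 * 6.8644 / 19.62 = 25.8902 m

25.8902 m


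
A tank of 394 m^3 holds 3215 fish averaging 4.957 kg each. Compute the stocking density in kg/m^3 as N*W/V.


Total biomass = 3215 fish * 4.957 kg = 15936.755 kg
Density = total biomass / volume = 15936.755 / 394 = 40.4486 kg/m^3

40.4486 kg/m^3


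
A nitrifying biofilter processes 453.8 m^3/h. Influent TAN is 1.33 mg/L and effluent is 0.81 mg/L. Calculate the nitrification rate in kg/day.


Concentration drop: TAN_in - TAN_out = 1.33 - 0.81 = 0.52 mg/L
Hourly TAN removed = Q * dTAN = 453.8 m^3/h * 0.52 mg/L = 235.976 g/h  (m^3/h * mg/L = g/h)
Daily TAN removed = 235.976 * 24 = 5663.424 g/day
Convert to kg/day: 5663.424 / 1000 = 5.663424 kg/day

5.663424 kg/day


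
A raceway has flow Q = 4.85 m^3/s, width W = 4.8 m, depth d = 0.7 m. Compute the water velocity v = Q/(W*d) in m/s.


Cross-sectional area = W * d = 4.8 * 0.7 = 3.36 m^2
Velocity = Q / A = 4.85 / 3.36 = 1.44345 m/s

1.44345 m/s


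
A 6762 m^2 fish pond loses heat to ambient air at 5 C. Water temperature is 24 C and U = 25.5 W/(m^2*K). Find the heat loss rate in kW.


Temperature difference dT = 24 - 5 = 19 K
Heat loss (W) = U * A * dT = 25.5 * 6762 * 19 = 3276189 W
Convert to kW: 3276189 / 1000 = 3276.189 kW

3276.189 kW


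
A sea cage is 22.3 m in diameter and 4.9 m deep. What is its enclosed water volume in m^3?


r = d/2 = 22.3/2 = 11.15 m
Base area = pi*r^2 = pi*11.15^2 = 390.57065 m^2
Volume = 390.57065 * 4.9 = 1913.8 m^3

1913.8 m^3


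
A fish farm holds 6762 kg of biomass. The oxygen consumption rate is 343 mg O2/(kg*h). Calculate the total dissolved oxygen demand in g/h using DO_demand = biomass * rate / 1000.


Total O2 consumption (mg/h) = 6762 kg * 343 mg/(kg*h) = 2319366 mg/h
Convert to g/h: 2319366 / 1000 = 2319.366 g/h

2319.366 g/h


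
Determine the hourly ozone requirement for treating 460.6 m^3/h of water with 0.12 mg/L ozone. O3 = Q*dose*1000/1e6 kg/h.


O3 demand (mg/h) = Q * dose * 1000 = 460.6 * 0.12 * 1000 = 55272 mg/h
Convert mg to kg: 55272 / 1e6 = 0.055272 kg/h

0.055272 kg/h


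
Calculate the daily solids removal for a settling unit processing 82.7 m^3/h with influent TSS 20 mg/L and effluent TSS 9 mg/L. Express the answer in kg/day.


Concentration drop: TSS_in - TSS_out = 20 - 9 = 11 mg/L
Hourly solids removed = Q * dTSS = 82.7 m^3/h * 11 mg/L = 909.7 g/h  (m^3/h * mg/L = g/h)
Daily solids removed = 909.7 * 24 = 21832.8 g/day
Convert g to kg: 21832.8 / 1000 = 21.8328 kg/day

21.8328 kg/day


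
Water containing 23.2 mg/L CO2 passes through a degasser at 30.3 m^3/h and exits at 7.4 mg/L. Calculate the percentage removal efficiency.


CO2_out / CO2_in = 7.4 / 23.2 = 0.31896552
Fraction remaining = 0.31896552
efficiency = (1 - 0.31896552) * 100 = 68.1034 %

68.1034 %


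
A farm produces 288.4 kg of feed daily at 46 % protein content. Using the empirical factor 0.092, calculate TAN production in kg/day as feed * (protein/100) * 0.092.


Protein in feed = 288.4 * 46/100 = 132.664 kg/day
TAN = protein * 0.092 = 132.664 * 0.092 = 12.205088 kg/day

12.205088 kg/day


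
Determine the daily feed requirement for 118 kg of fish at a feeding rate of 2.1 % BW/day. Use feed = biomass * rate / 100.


Feeding rate fraction = 2.1% / 100 = 0.021
Daily feed = 118 kg * 0.021 = 2.478 kg/day

2.478 kg/day


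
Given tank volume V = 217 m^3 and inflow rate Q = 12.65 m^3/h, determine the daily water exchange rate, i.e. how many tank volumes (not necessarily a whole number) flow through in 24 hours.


Daily flow volume = 12.65 m^3/h * 24 h = 303.6 m^3/day
Exchanges = daily flow / tank volume = 303.6 / 217 = 1.39908 exchanges/day

1.39908 exchanges/day


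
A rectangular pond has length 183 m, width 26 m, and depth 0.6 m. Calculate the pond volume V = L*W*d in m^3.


Base area = L * W = 183 * 26 = 4758 m^2
Volume = area * depth = 4758 * 0.6 = 2854.8 m^3

2854.8 m^3


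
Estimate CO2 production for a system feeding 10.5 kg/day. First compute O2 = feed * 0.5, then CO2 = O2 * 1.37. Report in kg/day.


O2 = 10.5 * 0.5 = 5.25
CO2 = 5.25 * 1.37 = 7.1925

7.1925 kg/day


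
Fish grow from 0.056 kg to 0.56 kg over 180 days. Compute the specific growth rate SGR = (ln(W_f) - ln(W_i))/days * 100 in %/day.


ln(W_f) = ln(0.56) = -0.5798185
ln(W_i) = ln(0.056) = -2.8824036
ln(W_f) - ln(W_i) = -0.5798185 - -2.8824036 = 2.3025851
SGR = 2.3025851 / 180 * 100 = 1.27921 %/day

1.27921 %/day


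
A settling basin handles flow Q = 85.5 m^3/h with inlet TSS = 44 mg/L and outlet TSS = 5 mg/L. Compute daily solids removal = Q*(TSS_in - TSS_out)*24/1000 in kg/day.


Concentration drop: TSS_in - TSS_out = 44 - 5 = 39 mg/L
Hourly solids removed = Q * dTSS = 85.5 m^3/h * 39 mg/L = 3334.5 g/h  (m^3/h * mg/L = g/h)
Daily solids removed = 3334.5 * 24 = 80028 g/day
Convert g to kg: 80028 / 1000 = 80.028 kg/day

80.028 kg/day


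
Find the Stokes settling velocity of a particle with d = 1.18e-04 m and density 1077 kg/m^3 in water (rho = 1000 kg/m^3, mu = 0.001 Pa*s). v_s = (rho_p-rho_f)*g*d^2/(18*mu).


Density difference: rho_p - rho_f = 1077 - 1000 = 77 kg/m^3
d^2 = (1.18e-04)^2 = 1.3924e-08 m^2
Numerator = (rho_p - rho_f) * g * d^2 = 77 * 9.81 * 1.3924e-08 = 1.0517772e-05
Denominator = 18 * mu = 18 * 0.001 = 0.018
v_s = 1.0517772e-05 / 0.018 = 5.84321e-04 m/s
Check: Re = rho_f * v_s * d / mu = 1000 * 5.84321e-04 * 1.18e-04 / 0.001 = 0.0689 < 1, so Stokes' law applies.

5.84321e-04 m/s


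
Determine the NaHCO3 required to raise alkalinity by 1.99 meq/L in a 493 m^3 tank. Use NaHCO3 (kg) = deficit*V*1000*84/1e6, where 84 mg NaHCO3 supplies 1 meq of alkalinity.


Tank volume in L = 493 m^3 * 1000 = 493000 L
Total meq required = 1.99 meq/L * 493000 L = 981070 meq
NaHCO3 mass = 981070 meq * 84 mg/meq / 1e6 = 82.4099 kg

82.4099 kg


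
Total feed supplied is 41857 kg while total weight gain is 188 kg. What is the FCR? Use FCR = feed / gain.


FCR = feed consumed / weight gained
FCR = 41857 kg / 188 kg = 222.644

222.644


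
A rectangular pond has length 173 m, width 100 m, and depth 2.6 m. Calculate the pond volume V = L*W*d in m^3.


Base area = L * W = 173 * 100 = 17300 m^2
Volume = area * depth = 17300 * 2.6 = 44980 m^3

44980 m^3


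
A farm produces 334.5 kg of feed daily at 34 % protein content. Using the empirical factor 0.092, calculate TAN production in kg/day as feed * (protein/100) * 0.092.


Protein in feed = 334.5 * 34/100 = 113.73 kg/day
TAN = protein * 0.092 = 113.73 * 0.092 = 10.46316 kg/day

10.46316 kg/day


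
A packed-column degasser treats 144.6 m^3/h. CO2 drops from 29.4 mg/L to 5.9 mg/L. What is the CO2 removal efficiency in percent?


CO2_out / CO2_in = 5.9 / 29.4 = 0.20068027
Fraction remaining = 0.20068027
efficiency = (1 - 0.20068027) * 100 = 79.932 %

79.932 %


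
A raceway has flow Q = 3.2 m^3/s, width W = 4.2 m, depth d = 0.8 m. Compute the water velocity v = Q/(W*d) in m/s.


Cross-sectional area = W * d = 4.2 * 0.8 = 3.36 m^2
Velocity = Q / A = 3.2 / 3.36 = 0.952381 m/s

0.952381 m/s


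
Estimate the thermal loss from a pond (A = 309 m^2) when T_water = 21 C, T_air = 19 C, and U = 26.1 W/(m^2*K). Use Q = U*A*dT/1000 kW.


Temperature difference dT = 21 - 19 = 2 K
Heat loss (W) = U * A * dT = 26.1 * 309 * 2 = 16129.8 W
Convert to kW: 16129.8 / 1000 = 16.1298 kW

16.1298 kW


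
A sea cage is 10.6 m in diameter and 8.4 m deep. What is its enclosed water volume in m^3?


r = d/2 = 10.6/2 = 5.3 m
Base area = pi*r^2 = pi*5.3^2 = 88.247338 m^2
Volume = 88.247338 * 8.4 = 741.278 m^3

741.278 m^3


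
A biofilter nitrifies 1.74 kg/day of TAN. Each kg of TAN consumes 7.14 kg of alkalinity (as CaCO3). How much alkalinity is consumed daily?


Alkalinity factor: 7.14 kg CaCO3 consumed per kg TAN nitrified
alk = 1.74 kg TAN * 7.14 = 12.4236 kg CaCO3/day

12.4236 kg CaCO3/day


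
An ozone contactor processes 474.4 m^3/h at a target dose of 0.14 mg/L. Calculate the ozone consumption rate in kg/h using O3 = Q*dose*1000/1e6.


O3 demand (mg/h) = Q * dose * 1000 = 474.4 * 0.14 * 1000 = 66416 mg/h
Convert mg to kg: 66416 / 1e6 = 0.066416 kg/h

0.066416 kg/h


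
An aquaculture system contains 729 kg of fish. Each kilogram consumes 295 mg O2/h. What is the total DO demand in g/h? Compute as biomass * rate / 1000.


Total O2 consumption (mg/h) = 729 kg * 295 mg/(kg*h) = 215055 mg/h
Convert to g/h: 215055 / 1000 = 215.055 g/h

215.055 g/h


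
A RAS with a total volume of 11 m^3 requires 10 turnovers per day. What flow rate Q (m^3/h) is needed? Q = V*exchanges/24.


Daily recirculation volume = 11 m^3 * 10 = 110 m^3/day
Flow rate Q = daily volume / 24 h = 110 / 24 = 4.58333 m^3/h

4.58333 m^3/h


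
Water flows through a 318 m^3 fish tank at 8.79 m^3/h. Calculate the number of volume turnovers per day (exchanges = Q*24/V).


Daily flow volume = 8.79 m^3/h * 24 h = 210.96 m^3/day
Exchanges = daily flow / tank volume = 210.96 / 318 = 0.663396 exchanges/day

0.663396 exchanges/day


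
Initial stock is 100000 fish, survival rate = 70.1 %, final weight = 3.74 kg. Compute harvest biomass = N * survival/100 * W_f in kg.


Survivors = 100000 * 70.1/100 = 70100 fish
Harvest biomass = survivors * W_f = 70100 * 3.74 = 262174 kg

262174 kg


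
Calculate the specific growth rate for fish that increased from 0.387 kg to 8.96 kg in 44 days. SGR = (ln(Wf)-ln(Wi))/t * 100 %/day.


ln(W_f) = ln(8.96) = 2.1927702
ln(W_i) = ln(0.387) = -0.94933059
ln(W_f) - ln(W_i) = 2.1927702 - -0.94933059 = 3.1421008
SGR = 3.1421008 / 44 * 100 = 7.14114 %/day

7.14114 %/day


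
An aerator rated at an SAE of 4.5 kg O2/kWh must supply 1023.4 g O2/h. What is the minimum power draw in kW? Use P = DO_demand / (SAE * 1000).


SAE in g O2/kWh = 4.5 * 1000 = 4500 g/kWh
P = DO_demand / SAE_g = 1023.4 / 4500 = 0.227422 kW

0.227422 kW


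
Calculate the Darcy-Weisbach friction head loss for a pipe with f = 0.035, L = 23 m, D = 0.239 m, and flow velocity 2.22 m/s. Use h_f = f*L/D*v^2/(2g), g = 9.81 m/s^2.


v^2 = 2.22^2 = 4.9284 m^2/s^2
L/D = 23/0.239 = 96.23431
h_f = f*(L/D)*v^2/(2g) = 0.035 * 96.23431 * 4.9284 / 19.62 = 0.846067 m

0.846067 m


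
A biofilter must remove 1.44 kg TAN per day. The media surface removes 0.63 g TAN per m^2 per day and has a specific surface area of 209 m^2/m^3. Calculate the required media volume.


A = 1.44*1000 / 0.63 = 2285.7143 m^2
V = 2285.7143 / 209 = 10.9364

10.9364 m^3


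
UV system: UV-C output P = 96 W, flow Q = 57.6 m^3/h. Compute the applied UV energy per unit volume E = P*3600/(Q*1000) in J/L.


Energy delivered per hour = 96 W * 3600 s = 345600 J/h
Volume treated per hour = 57.6 m^3/h * 1000 = 57600 L/h
dose = 345600 / 57600 = 6 J/L

6 J/L
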